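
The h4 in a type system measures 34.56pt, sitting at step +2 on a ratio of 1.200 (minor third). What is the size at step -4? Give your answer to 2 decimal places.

11.57pt

34.56 ÷ 1.200⁶ = 34.56 ÷ 2.98598 ≈ 11.574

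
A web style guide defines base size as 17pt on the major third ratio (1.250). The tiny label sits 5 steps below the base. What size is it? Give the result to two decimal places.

Each step on a modular scale multiplies by the ratio, so the size n steps from the base is base × ratioⁿ.
17.0 ÷ 1.250⁵ = 17.0 ÷ 3.05176 ≈ 5.57

5.57pt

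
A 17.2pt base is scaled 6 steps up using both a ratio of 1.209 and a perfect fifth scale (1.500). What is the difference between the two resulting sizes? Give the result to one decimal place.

142.2pt

At 1.209: 17.2 × 1.209⁶ = 53.714pt
Perfect fifth: 17.2 × 1.500⁶ = 195.919pt
Difference: 195.919 − 53.714 = 142.205pt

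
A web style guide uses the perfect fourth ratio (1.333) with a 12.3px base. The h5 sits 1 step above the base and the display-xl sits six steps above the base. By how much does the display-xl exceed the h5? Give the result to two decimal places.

52.61px

Step 1: 12.3 × 1.333 = 16.3959px
Step 6: 12.3 × 1.333⁶ = 69.0059px
Difference: 69.0059 − 16.3959 = 52.6100px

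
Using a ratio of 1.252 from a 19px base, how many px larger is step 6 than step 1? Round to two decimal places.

Step 1: 19.0 × 1.252 = 23.7880px
Step 6: 19.0 × 1.252⁶ = 73.1778px
Difference: 73.1778 − 23.7880 = 49.3898px

49.39px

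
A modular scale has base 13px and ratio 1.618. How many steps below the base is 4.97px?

2

1.618ⁿ = 13 / 4.97 = 2.6157
n = ln(2.6157) / ln(1.618) = 0.9615 / 0.4812 ≈ 2.00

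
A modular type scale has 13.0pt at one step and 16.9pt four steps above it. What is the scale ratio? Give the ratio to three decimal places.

1.068

r⁴ = 16.9 / 13.0, so r = (16.9/13.0)^(1/4).
r = 1.3000^(1/4) ≈ 1.0678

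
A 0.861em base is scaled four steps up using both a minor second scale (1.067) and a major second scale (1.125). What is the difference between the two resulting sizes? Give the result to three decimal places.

Minor second: 0.861 × 1.067⁴ = 1.11599em
Major second: 0.861 × 1.125⁴ = 1.37916em
Difference: 1.37916 − 1.11599 = 0.26317em

0.263em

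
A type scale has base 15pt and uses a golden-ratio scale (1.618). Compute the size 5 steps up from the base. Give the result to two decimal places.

15.0 × 1.618⁵ = 15.0 × 11.08901 ≈ 166.34

166.34pt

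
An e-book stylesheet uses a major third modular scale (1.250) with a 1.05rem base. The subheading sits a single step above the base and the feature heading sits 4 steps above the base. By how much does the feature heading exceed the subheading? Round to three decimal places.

1.251rem

Step 1: 1.05 × 1.250 = 1.31250rem
Step 4: 1.05 × 1.250⁴ = 2.56348rem
Difference: 2.56348 − 1.31250 = 1.25098rem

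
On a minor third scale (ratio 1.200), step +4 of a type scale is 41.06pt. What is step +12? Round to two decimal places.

176.55pt

Moving from step +4 to step +12 is 8 steps up, so multiply by r⁸.
41.06 × 1.200⁸ = 41.06 × 4.29982 ≈ 176.550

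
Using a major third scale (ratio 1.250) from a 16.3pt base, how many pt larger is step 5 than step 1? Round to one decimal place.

29.4pt

Step 1: 16.3 × 1.250 = 20.375pt
Step 5: 16.3 × 1.250⁵ = 49.744pt
Difference: 49.744 − 20.375 = 29.369pt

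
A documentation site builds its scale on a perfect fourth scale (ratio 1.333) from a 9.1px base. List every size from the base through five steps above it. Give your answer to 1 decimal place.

9.1px, 12.1px, 16.2px, 21.6px, 28.7px, 38.3px

Step 0: 9.1px
Step 1: 9.1 × 1.333 = 12.1
Step 2: 9.1 × 1.333² = 16.2
Step 3: 9.1 × 1.333³ = 21.6
Step 4: 9.1 × 1.333⁴ = 28.7
Step 5: 9.1 × 1.333⁵ = 38.3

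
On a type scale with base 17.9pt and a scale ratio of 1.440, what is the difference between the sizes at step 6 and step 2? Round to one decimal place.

122.5pt

Step 2: 17.9 × 1.440² = 37.117pt
Step 6: 17.9 × 1.440⁶ = 159.598pt
Difference: 159.598 − 37.117 = 122.481pt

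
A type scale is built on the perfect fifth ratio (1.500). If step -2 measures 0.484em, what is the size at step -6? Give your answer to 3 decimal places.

0.484 ÷ 1.500⁴ = 0.484 ÷ 5.06250 ≈ 0.096

0.096em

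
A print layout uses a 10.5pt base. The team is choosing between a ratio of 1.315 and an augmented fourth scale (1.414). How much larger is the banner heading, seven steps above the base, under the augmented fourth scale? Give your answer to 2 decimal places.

At 1.315: 10.5 × 1.315⁷ = 71.3953pt
Augmented fourth: 10.5 × 1.414⁷ = 118.6684pt
Difference: 118.6684 − 71.3953 = 47.2731pt

47.27pt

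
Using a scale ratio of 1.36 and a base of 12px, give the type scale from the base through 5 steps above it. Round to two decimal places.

Step 0: 12px
Step 1: 12.0 × 1.36 = 16.32
Step 2: 12.0 × 1.36² = 22.20
Step 3: 12.0 × 1.36³ = 30.19
Step 4: 12.0 × 1.36⁴ = 41.05
Step 5: 12.0 × 1.36⁵ = 55.83

12.00px, 16.32px, 22.20px, 30.19px, 41.05px, 55.83px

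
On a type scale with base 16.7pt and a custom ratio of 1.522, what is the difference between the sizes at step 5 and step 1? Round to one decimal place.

Step 1: 16.7 × 1.522 = 25.417pt
Step 5: 16.7 × 1.522⁵ = 136.392pt
Difference: 136.392 − 25.417 = 110.975pt

111.0pt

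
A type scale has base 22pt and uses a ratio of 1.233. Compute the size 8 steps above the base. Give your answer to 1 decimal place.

A modular type scale is a geometric sequence: sizeₙ = base × rⁿ.
22.0 × 1.233⁸ = 22.0 × 5.34201 ≈ 117.52

117.5pt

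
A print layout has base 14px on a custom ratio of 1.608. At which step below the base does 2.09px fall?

4

1.608ⁿ = 14 / 2.09 = 6.6986
n = ln(6.6986) / ln(1.608) = 1.9019 / 0.4750 ≈ 4.00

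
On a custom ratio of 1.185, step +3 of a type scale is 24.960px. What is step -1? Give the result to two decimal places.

12.66px

24.960 ÷ 1.185⁴ = 24.960 ÷ 1.97185 ≈ 12.658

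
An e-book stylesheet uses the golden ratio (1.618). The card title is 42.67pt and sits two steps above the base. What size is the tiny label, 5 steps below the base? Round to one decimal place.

The gap is -5 − (2) = -7 steps, so the factor is 1.618^-7.
42.67 ÷ 1.618⁷ = 42.67 ÷ 29.03017 ≈ 1.470

1.5pt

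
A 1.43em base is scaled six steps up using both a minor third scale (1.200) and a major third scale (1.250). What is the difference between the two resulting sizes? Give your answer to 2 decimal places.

Minor third: 1.43 × 1.200⁶ = 4.2700em
Major third: 1.43 × 1.250⁶ = 5.4550em
Difference: 5.4550 − 4.2700 = 1.1850em

1.19em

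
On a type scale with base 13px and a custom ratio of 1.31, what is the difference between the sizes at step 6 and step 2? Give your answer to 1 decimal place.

43.4px

Step 2: 13.0 × 1.31² = 22.309px
Step 6: 13.0 × 1.31⁶ = 65.701px
Difference: 65.701 − 22.309 = 43.392px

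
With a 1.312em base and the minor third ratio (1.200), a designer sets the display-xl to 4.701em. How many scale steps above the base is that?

7

1.200ⁿ = 4.701 / 1.312 = 3.5831
n = ln(3.5831) / ln(1.200) = 1.2762 / 0.1823 ≈ 7.00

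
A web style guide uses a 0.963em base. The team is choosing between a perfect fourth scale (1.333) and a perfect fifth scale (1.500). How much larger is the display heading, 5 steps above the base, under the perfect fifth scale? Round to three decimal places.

Perfect fourth: 0.963 × 1.333⁵ = 4.05300em
Perfect fifth: 0.963 × 1.500⁵ = 7.31278em
Difference: 7.31278 − 4.05300 = 3.25978em

3.260em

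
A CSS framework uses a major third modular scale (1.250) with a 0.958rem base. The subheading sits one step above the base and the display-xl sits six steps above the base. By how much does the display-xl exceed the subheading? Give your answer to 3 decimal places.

Step 1: 0.958 × 1.250 = 1.19750rem
Step 6: 0.958 × 1.250⁶ = 3.65448rem
Difference: 3.65448 − 1.19750 = 2.45698rem

2.457rem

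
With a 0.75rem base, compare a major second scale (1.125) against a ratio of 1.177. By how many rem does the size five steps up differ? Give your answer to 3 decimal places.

0.343rem

Major second: 0.75 × 1.125⁵ = 1.35152rem
At 1.177: 0.75 × 1.177⁵ = 1.69412rem
Difference: 1.69412 − 1.35152 = 0.34260rem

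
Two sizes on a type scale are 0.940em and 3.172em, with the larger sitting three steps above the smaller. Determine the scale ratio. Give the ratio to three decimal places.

1.500

The ratio satisfies 0.940 × r³ = 3.172, so r = (3.172 / 0.940)^(1/3).
r = 3.3745^(1/3) ≈ 1.4999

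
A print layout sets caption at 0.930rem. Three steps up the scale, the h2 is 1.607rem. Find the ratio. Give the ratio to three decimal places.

The ratio satisfies 0.930 × r³ = 1.607, so r = (1.607 / 0.930)^(1/3).
r = 1.7280^(1/3) ≈ 1.2000

1.200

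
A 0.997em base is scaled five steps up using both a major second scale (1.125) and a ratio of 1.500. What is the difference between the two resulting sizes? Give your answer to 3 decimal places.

5.774em

Major second: 0.997 × 1.125⁵ = 1.79663em
At 1.500: 0.997 × 1.500⁵ = 7.57097em
Difference: 7.57097 − 1.79663 = 5.77434em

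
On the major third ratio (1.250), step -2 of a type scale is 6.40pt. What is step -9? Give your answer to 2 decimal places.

1.34pt

Moving from step -2 to step -9 is 7 steps down, so divide by r⁷.
6.40 ÷ 1.250⁷ = 6.40 ÷ 4.76837 ≈ 1.342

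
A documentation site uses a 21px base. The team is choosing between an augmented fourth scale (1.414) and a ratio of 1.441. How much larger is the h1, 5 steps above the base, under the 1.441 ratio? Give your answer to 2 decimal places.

11.77px

Augmented fourth: 21.0 × 1.414⁵ = 118.7043px
At 1.441: 21.0 × 1.441⁵ = 130.4786px
Difference: 130.4786 − 118.7043 = 11.7743px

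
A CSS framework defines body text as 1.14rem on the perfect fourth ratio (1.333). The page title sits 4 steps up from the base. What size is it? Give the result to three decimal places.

1.14 × 1.333⁴ = 1.14 × 3.15733 ≈ 3.599

3.599rem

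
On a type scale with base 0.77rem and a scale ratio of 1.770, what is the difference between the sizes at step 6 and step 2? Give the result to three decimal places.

21.265rem

Step 2: 0.77 × 1.770² = 2.41233rem
Step 6: 0.77 × 1.770⁶ = 23.67720rem
Difference: 23.67720 − 2.41233 = 21.26487rem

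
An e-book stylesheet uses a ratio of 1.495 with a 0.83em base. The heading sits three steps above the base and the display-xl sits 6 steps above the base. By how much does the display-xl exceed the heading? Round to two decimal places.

6.49em

Step 3: 0.83 × 1.495³ = 2.7733em
Step 6: 0.83 × 1.495⁶ = 9.2667em
Difference: 9.2667 − 2.7733 = 6.4934em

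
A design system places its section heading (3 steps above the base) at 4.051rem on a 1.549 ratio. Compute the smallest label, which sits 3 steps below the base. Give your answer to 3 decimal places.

4.051 ÷ 1.549⁶ = 4.051 ÷ 13.81365 ≈ 0.293

0.293rem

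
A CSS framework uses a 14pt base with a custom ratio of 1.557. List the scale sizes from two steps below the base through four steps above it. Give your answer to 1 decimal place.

5.8pt, 9.0pt, 14.0pt, 21.8pt, 33.9pt, 52.8pt, 82.3pt

Step -2: 14.0 ÷ 1.557² = 5.8
Step -1: 14.0 ÷ 1.557 = 9.0
Step 0: 14pt
Step 1: 14.0 × 1.557 = 21.8
Step 2: 14.0 × 1.557² = 33.9
Step 3: 14.0 × 1.557³ = 52.8
Step 4: 14.0 × 1.557⁴ = 82.3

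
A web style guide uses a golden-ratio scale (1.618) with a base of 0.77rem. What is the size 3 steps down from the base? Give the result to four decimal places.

0.1818rem

Every step multiplies by the scale ratio.
0.77 ÷ 1.618³ = 0.77 ÷ 4.23580 ≈ 0.1818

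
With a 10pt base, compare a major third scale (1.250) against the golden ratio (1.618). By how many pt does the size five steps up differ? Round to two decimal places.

80.37pt

Major third: 10.0 × 1.250⁵ = 30.5176pt
Golden ratio: 10.0 × 1.618⁵ = 110.8901pt
Difference: 110.8901 − 30.5176 = 80.3725pt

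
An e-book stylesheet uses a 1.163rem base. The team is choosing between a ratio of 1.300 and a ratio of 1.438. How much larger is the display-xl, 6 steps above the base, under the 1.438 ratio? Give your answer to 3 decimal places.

4.670rem

At 1.300: 1.163 × 1.300⁶ = 5.61358rem
At 1.438: 1.163 × 1.438⁶ = 10.28331rem
Difference: 10.28331 − 5.61358 = 4.66973rem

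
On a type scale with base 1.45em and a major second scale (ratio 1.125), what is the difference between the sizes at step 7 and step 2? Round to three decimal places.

1.472em

Step 2: 1.45 × 1.125² = 1.83516em
Step 7: 1.45 × 1.125⁷ = 3.30701em
Difference: 3.30701 − 1.83516 = 1.47185em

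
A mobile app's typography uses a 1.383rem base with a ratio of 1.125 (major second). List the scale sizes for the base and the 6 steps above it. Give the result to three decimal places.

Step 0: 1.383rem
Step 1: 1.383 × 1.125 = 1.556
Step 2: 1.383 × 1.125² = 1.750
Step 3: 1.383 × 1.125³ = 1.969
Step 4: 1.383 × 1.125⁴ = 2.215
Step 5: 1.383 × 1.125⁵ = 2.492
Step 6: 1.383 × 1.125⁶ = 2.804

1.383rem, 1.556rem, 1.750rem, 1.969rem, 2.215rem, 2.492rem, 2.804rem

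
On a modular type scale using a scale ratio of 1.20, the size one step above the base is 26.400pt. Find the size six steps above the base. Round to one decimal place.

65.7pt

26.400 × 1.20⁵ = 26.400 × 2.48832 ≈ 65.692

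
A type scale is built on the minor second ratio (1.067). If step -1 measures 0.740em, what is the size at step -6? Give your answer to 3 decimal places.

The gap is -6 − (-1) = -5 steps, so the factor is 1.067^-5.
0.740 ÷ 1.067⁵ = 0.740 ÷ 1.38300 ≈ 0.535

0.535em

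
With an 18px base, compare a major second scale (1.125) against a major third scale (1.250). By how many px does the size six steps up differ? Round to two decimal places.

Major second: 18.0 × 1.125⁶ = 36.4912px
Major third: 18.0 × 1.250⁶ = 68.6646px
Difference: 68.6646 − 36.4912 = 32.1734px

32.17px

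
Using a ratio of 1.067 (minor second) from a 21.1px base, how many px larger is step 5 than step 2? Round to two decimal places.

Step 2: 21.1 × 1.067² = 24.0221px
Step 5: 21.1 × 1.067⁵ = 29.1813px
Difference: 29.1813 − 24.0221 = 5.1592px

5.16px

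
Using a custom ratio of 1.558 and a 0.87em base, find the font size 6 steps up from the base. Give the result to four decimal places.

Every step multiplies by the scale ratio.
0.87 × 1.558⁶ = 0.87 × 14.30226 ≈ 12.4430

12.4430em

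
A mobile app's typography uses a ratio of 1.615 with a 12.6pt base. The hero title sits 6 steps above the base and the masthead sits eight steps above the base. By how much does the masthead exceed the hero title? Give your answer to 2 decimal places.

359.54pt

Step 6: 12.6 × 1.615⁶ = 223.5660pt
Step 8: 12.6 × 1.615⁸ = 583.1104pt
Difference: 583.1104 − 223.5660 = 359.5444pt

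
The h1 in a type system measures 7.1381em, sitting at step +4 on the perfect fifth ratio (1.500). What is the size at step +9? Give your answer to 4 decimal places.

The gap is 9 − (4) = 5 steps, so the factor is 1.500^5.
7.1381 × 1.500⁵ = 7.1381 × 7.59375 ≈ 54.2049

54.2049em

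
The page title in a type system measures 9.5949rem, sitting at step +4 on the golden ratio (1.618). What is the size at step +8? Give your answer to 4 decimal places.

65.7589rem

The gap is 8 − (4) = 4 steps, so the factor is 1.618^4.
9.5949 × 1.618⁴ = 9.5949 × 6.85353 ≈ 65.7589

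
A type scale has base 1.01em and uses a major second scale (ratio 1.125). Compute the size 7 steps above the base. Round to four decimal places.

2.3035em

Every step multiplies by the scale ratio.
1.01 × 1.125⁷ = 1.01 × 2.28070 ≈ 2.3035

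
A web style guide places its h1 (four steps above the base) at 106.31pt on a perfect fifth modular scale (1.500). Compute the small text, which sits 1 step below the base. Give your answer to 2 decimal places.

The gap is -1 − (4) = -5 steps, so the factor is 1.500^-5.
106.31 ÷ 1.500⁵ = 106.31 ÷ 7.59375 ≈ 14.000

14.00pt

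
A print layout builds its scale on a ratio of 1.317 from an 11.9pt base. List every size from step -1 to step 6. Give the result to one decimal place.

9.0pt, 11.9pt, 15.7pt, 20.6pt, 27.2pt, 35.8pt, 47.1pt, 62.1pt

Step -1: 11.9 ÷ 1.317 = 9.0
Step 0: 11.9pt
Step 1: 11.9 × 1.317 = 15.7
Step 2: 11.9 × 1.317² = 20.6
Step 3: 11.9 × 1.317³ = 27.2
Step 4: 11.9 × 1.317⁴ = 35.8
Step 5: 11.9 × 1.317⁵ = 47.1
Step 6: 11.9 × 1.317⁶ = 62.1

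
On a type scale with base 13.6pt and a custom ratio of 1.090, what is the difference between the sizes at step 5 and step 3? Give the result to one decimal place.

Step 3: 13.6 × 1.090³ = 17.612pt
Step 5: 13.6 × 1.090⁵ = 20.925pt
Difference: 20.925 − 17.612 = 3.313pt

3.3pt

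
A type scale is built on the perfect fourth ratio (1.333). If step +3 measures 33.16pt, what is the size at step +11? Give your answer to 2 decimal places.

330.56pt

33.16 × 1.333⁸ = 33.16 × 9.96876 ≈ 330.564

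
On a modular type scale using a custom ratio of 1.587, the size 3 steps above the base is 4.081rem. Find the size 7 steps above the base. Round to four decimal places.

Moving from step +3 to step +7 is 4 steps up, so multiply by r⁴.
4.081 × 1.587⁴ = 4.081 × 6.34319 ≈ 25.8866

25.8866rem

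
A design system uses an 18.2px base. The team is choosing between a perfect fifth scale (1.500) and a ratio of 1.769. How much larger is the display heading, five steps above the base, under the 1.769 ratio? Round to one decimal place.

Perfect fifth: 18.2 × 1.500⁵ = 138.206px
At 1.769: 18.2 × 1.769⁵ = 315.290px
Difference: 315.290 − 138.206 = 177.084px

177.1px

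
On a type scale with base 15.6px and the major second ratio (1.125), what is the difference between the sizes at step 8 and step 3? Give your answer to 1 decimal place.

17.8px

Step 3: 15.6 × 1.125³ = 22.212px
Step 8: 15.6 × 1.125⁸ = 40.026px
Difference: 40.026 − 22.212 = 17.814px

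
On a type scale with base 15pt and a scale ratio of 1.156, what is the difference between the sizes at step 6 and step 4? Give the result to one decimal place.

Step 4: 15.0 × 1.156⁴ = 26.787pt
Step 6: 15.0 × 1.156⁶ = 35.796pt
Difference: 35.796 − 26.787 = 9.009pt

9.0pt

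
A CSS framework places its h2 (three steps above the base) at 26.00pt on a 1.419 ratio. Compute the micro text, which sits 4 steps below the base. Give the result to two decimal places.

26.00 ÷ 1.419⁷ = 26.00 ÷ 11.58449 ≈ 2.244

2.24pt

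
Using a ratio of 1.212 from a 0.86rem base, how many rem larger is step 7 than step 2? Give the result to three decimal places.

Step 2: 0.86 × 1.212² = 1.26329rem
Step 7: 0.86 × 1.212⁷ = 3.30382rem
Difference: 3.30382 − 1.26329 = 2.04053rem

2.041rem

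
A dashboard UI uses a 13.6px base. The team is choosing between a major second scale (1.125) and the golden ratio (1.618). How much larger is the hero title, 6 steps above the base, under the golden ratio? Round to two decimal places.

Major second: 13.6 × 1.125⁶ = 27.5711px
Golden ratio: 13.6 × 1.618⁶ = 244.0113px
Difference: 244.0113 − 27.5711 = 216.4402px

216.44px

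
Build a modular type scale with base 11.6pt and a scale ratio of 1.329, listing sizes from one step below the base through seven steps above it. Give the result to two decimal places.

Step -1: 11.6 ÷ 1.329 = 8.73
Step 0: 11.6pt
Step 1: 11.6 × 1.329 = 15.42
Step 2: 11.6 × 1.329² = 20.49
Step 3: 11.6 × 1.329³ = 27.23
Step 4: 11.6 × 1.329⁴ = 36.19
Step 5: 11.6 × 1.329⁵ = 48.09
Step 6: 11.6 × 1.329⁶ = 63.92
Step 7: 11.6 × 1.329⁷ = 84.94

8.73pt, 11.60pt, 15.42pt, 20.49pt, 27.23pt, 36.19pt, 48.09pt, 63.92pt, 84.94pt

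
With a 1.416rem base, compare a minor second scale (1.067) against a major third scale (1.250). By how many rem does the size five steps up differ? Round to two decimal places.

2.36rem

Minor second: 1.416 × 1.067⁵ = 1.9583rem
Major third: 1.416 × 1.250⁵ = 4.3213rem
Difference: 4.3213 − 1.9583 = 2.3630rem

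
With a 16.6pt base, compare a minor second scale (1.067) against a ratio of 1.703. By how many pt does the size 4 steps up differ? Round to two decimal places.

Minor second: 16.6 × 1.067⁴ = 21.5162pt
At 1.703: 16.6 × 1.703⁴ = 139.6261pt
Difference: 139.6261 − 21.5162 = 118.1099pt

118.11pt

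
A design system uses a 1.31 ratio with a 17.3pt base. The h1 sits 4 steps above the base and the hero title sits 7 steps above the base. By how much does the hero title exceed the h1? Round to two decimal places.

Step 4: 17.3 × 1.31⁴ = 50.9485pt
Step 7: 17.3 × 1.31⁷ = 114.5368pt
Difference: 114.5368 − 50.9485 = 63.5883pt

63.59pt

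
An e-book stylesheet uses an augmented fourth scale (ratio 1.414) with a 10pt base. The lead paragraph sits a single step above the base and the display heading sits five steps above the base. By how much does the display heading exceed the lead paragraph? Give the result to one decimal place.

Step 1: 10.0 × 1.414 = 14.140pt
Step 5: 10.0 × 1.414⁵ = 56.526pt
Difference: 56.526 − 14.140 = 42.386pt

42.4pt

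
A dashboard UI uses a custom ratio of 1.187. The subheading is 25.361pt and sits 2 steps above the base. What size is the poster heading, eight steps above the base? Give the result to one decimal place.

25.361 × 1.187⁶ = 25.361 × 2.79708 ≈ 70.937

70.9pt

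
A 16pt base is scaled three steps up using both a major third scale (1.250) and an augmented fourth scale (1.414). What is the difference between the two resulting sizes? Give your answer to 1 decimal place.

14.0pt

Major third: 16.0 × 1.250³ = 31.250pt
Augmented fourth: 16.0 × 1.414³ = 45.234pt
Difference: 45.234 − 31.250 = 13.984pt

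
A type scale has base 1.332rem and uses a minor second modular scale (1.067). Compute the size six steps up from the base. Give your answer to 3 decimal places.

1.966rem

1.332 × 1.067⁶ = 1.332 × 1.47566 ≈ 1.966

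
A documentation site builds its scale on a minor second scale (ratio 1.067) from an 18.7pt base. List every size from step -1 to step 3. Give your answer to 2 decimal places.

Step -1: 18.7 ÷ 1.067 = 17.53
Step 0: 18.7pt
Step 1: 18.7 × 1.067 = 19.95
Step 2: 18.7 × 1.067² = 21.29
Step 3: 18.7 × 1.067³ = 22.72

17.53pt, 18.70pt, 19.95pt, 21.29pt, 22.72pt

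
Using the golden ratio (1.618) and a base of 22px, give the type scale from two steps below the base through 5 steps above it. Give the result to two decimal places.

8.40px, 13.60px, 22.00px, 35.60px, 57.59px, 93.19px, 150.78px, 243.96px

Step -2: 22.0 ÷ 1.618² = 8.40
Step -1: 22.0 ÷ 1.618 = 13.60
Step 0: 22px
Step 1: 22.0 × 1.618 = 35.60
Step 2: 22.0 × 1.618² = 57.59
Step 3: 22.0 × 1.618³ = 93.19
Step 4: 22.0 × 1.618⁴ = 150.78
Step 5: 22.0 × 1.618⁵ = 243.96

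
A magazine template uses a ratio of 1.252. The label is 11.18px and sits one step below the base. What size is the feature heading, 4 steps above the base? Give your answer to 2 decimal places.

11.18 × 1.252⁵ = 11.18 × 3.07625 ≈ 34.392

34.39px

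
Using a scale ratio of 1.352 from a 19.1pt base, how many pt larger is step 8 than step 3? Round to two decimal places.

Step 3: 19.1 × 1.352³ = 47.2023pt
Step 8: 19.1 × 1.352⁸ = 213.2293pt
Difference: 213.2293 − 47.2023 = 166.0270pt

166.03pt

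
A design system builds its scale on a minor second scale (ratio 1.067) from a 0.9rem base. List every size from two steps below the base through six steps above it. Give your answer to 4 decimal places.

0.7905rem, 0.8435rem, 0.9000rem, 0.9603rem, 1.0246rem, 1.0933rem, 1.1665rem, 1.2447rem, 1.3281rem

Step -2: 0.9 ÷ 1.067² = 0.7905
Step -1: 0.9 ÷ 1.067 = 0.8435
Step 0: 0.9rem
Step 1: 0.9 × 1.067 = 0.9603
Step 2: 0.9 × 1.067² = 1.0246
Step 3: 0.9 × 1.067³ = 1.0933
Step 4: 0.9 × 1.067⁴ = 1.1665
Step 5: 0.9 × 1.067⁵ = 1.2447
Step 6: 0.9 × 1.067⁶ = 1.3281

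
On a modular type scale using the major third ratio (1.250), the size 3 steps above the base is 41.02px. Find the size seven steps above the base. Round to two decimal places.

41.02 × 1.250⁴ = 41.02 × 2.44141 ≈ 100.146

100.15px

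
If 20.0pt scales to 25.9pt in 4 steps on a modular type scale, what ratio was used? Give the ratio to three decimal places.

1.067

The ratio satisfies 20.0 × r⁴ = 25.9, so r = (25.9 / 20.0)^(1/4).
r = 1.2950^(1/4) ≈ 1.0668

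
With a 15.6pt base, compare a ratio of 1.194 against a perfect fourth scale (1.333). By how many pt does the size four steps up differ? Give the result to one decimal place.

At 1.194: 15.6 × 1.194⁴ = 31.706pt
Perfect fourth: 15.6 × 1.333⁴ = 49.254pt
Difference: 49.254 − 31.706 = 17.548pt

17.5pt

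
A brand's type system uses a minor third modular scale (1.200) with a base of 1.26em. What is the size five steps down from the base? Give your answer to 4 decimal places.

Every step multiplies by the scale ratio.
1.26 ÷ 1.200⁵ = 1.26 ÷ 2.48832 ≈ 0.5064

0.5064em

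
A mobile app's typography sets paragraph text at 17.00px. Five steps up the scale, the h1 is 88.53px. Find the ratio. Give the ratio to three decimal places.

1.391

r⁵ = 88.53 / 17.00, so r = (88.53/17.00)^(1/5).
r = 5.2076^(1/5) ≈ 1.3910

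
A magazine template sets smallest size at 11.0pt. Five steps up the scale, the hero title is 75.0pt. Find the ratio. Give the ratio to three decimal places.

r⁵ = 75.0 / 11.0, so r = (75.0/11.0)^(1/5).
r = 6.8182^(1/5) ≈ 1.4680

1.468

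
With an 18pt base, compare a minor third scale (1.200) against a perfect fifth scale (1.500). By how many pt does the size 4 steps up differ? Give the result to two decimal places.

53.80pt

Minor third: 18.0 × 1.200⁴ = 37.3248pt
Perfect fifth: 18.0 × 1.500⁴ = 91.1250pt
Difference: 91.1250 − 37.3248 = 53.8002pt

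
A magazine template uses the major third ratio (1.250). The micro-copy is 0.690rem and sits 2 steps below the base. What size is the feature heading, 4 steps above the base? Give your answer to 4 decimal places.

2.6321rem

The gap is 4 − (-2) = 6 steps, so the factor is 1.250^6.
0.690 × 1.250⁶ = 0.690 × 3.81470 ≈ 2.6321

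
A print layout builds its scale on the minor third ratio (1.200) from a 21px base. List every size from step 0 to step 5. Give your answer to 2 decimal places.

Step 0: 21px
Step 1: 21.0 × 1.200 = 25.20
Step 2: 21.0 × 1.200² = 30.24
Step 3: 21.0 × 1.200³ = 36.29
Step 4: 21.0 × 1.200⁴ = 43.55
Step 5: 21.0 × 1.200⁵ = 52.25

21.00px, 25.20px, 30.24px, 36.29px, 43.55px, 52.25px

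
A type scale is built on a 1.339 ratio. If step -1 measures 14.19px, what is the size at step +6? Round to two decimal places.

The gap is 6 − (-1) = 7 steps, so the factor is 1.339^7.
14.19 × 1.339⁷ = 14.19 × 7.71728 ≈ 109.508

109.51px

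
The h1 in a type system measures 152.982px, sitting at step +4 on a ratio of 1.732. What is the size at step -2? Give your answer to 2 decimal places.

5.67px

The gap is -2 − (4) = -6 steps, so the factor is 1.732^-6.
152.982 ÷ 1.732⁶ = 152.982 ÷ 26.99525 ≈ 5.667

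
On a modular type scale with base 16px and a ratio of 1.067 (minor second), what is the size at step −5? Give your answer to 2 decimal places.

11.57px

16.0 ÷ 1.067⁵ = 16.0 ÷ 1.38300 ≈ 11.57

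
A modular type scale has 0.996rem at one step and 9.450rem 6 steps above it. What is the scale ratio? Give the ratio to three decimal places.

r⁶ = 9.450 / 0.996, so r = (9.450/0.996)^(1/6).
r = 9.4880^(1/6) ≈ 1.4550

1.455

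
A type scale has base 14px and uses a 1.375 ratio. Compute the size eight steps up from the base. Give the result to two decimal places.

178.87px

Every step multiplies by the scale ratio.
14.0 × 1.375⁸ = 14.0 × 12.77678 ≈ 178.87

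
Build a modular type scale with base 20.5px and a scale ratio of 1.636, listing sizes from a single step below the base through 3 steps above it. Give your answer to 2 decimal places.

12.53px, 20.50px, 33.54px, 54.87px, 89.76px

Step -1: 20.5 ÷ 1.636 = 12.53
Step 0: 20.5px
Step 1: 20.5 × 1.636 = 33.54
Step 2: 20.5 × 1.636² = 54.87
Step 3: 20.5 × 1.636³ = 89.76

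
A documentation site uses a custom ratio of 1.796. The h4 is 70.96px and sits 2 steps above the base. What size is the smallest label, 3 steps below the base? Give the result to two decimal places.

3.80px

Moving from step +2 to step -3 is 5 steps down, so divide by r⁵.
70.96 ÷ 1.796⁵ = 70.96 ÷ 18.68666 ≈ 3.797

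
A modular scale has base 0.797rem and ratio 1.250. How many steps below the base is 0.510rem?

2

1.250ⁿ = 0.797 / 0.510 = 1.5627
n = ln(1.5627) / ln(1.250) = 0.4464 / 0.2231 ≈ 2.00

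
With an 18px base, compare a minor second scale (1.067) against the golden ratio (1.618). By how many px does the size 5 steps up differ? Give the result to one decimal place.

174.7px

Minor second: 18.0 × 1.067⁵ = 24.894px
Golden ratio: 18.0 × 1.618⁵ = 199.602px
Difference: 199.602 − 24.894 = 174.708px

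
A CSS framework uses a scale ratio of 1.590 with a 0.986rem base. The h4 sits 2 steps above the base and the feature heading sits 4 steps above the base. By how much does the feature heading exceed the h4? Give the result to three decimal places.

3.809rem

Step 2: 0.986 × 1.590² = 2.49271rem
Step 4: 0.986 × 1.590⁴ = 6.30181rem
Difference: 6.30181 − 2.49271 = 3.80910rem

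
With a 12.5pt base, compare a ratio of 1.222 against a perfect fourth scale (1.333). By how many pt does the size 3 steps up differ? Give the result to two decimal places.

At 1.222: 12.5 × 1.222³ = 22.8099pt
Perfect fourth: 12.5 × 1.333³ = 29.6074pt
Difference: 29.6074 − 22.8099 = 6.7975pt

6.80pt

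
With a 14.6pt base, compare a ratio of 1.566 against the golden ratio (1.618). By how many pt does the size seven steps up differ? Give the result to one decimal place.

At 1.566: 14.6 × 1.566⁷ = 337.206pt
Golden ratio: 14.6 × 1.618⁷ = 423.841pt
Difference: 423.841 − 337.206 = 86.635pt

86.6pt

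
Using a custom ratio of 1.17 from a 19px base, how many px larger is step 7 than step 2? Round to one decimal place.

Step 2: 19.0 × 1.17² = 26.009px
Step 7: 19.0 × 1.17⁷ = 57.024px
Difference: 57.024 − 26.009 = 31.015px

31.0px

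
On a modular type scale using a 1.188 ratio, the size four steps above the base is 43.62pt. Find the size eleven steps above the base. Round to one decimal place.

145.7pt

43.62 × 1.188⁷ = 43.62 × 3.33976 ≈ 145.680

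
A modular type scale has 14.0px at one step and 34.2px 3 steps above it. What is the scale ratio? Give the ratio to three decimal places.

1.347

r³ = 34.2 / 14.0, so r = (34.2/14.0)^(1/3).
r = 2.4429^(1/3) ≈ 1.3468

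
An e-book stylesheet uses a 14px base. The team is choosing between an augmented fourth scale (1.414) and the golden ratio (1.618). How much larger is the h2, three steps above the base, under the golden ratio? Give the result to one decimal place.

Augmented fourth: 14.0 × 1.414³ = 39.580px
Golden ratio: 14.0 × 1.618³ = 59.301px
Difference: 59.301 − 39.580 = 19.721px

19.7px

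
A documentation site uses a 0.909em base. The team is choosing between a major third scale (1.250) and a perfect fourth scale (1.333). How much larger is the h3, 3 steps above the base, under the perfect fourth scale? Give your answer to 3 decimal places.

Major third: 0.909 × 1.250³ = 1.77539em
Perfect fourth: 0.909 × 1.333³ = 2.15305em
Difference: 2.15305 − 1.77539 = 0.37766em

0.378em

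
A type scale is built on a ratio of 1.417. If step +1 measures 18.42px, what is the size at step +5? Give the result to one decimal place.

Moving from step +1 to step +5 is 4 steps up, so multiply by r⁴.
18.42 × 1.417⁴ = 18.42 × 4.03162 ≈ 74.262

74.3px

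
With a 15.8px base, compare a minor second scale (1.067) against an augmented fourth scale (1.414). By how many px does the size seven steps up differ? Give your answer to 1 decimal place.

Minor second: 15.8 × 1.067⁷ = 24.878px
Augmented fourth: 15.8 × 1.414⁷ = 178.568px
Difference: 178.568 − 24.878 = 153.690px

153.7px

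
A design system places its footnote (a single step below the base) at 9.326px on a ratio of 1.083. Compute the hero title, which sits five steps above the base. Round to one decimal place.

Moving from step -1 to step +5 is 6 steps up, so multiply by r⁶.
9.326 × 1.083⁶ = 9.326 × 1.61351 ≈ 15.048

15.0px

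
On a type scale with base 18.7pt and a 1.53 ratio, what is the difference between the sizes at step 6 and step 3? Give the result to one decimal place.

Step 3: 18.7 × 1.53³ = 66.975pt
Step 6: 18.7 × 1.53⁶ = 239.878pt
Difference: 239.878 − 66.975 = 172.903pt

172.9pt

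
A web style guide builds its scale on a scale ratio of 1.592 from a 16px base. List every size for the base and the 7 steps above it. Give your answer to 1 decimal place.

16.0px, 25.5px, 40.6px, 64.6px, 102.8px, 163.6px, 260.5px, 414.7px

Step 0: 16px
Step 1: 16.0 × 1.592 = 25.5
Step 2: 16.0 × 1.592² = 40.6
Step 3: 16.0 × 1.592³ = 64.6
Step 4: 16.0 × 1.592⁴ = 102.8
Step 5: 16.0 × 1.592⁵ = 163.6
Step 6: 16.0 × 1.592⁶ = 260.5
Step 7: 16.0 × 1.592⁷ = 414.7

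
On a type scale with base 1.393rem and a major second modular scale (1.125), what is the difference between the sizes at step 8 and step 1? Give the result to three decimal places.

2.007rem

Step 1: 1.393 × 1.125 = 1.56713rem
Step 8: 1.393 × 1.125⁸ = 3.57414rem
Difference: 3.57414 − 1.56713 = 2.00701rem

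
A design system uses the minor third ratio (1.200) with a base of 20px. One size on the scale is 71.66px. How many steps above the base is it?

7

1.200ⁿ = 71.66 / 20 = 3.5830
n = ln(3.5830) / ln(1.200) = 1.2762 / 0.1823 ≈ 7.00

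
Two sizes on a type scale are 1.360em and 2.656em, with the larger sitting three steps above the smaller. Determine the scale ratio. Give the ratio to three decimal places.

r³ = 2.656 / 1.360, so r = (2.656/1.360)^(1/3).
r = 1.9529^(1/3) ≈ 1.2500

1.250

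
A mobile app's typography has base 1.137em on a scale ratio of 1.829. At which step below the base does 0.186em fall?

3

1.829ⁿ = 1.137 / 0.186 = 6.1129
n = ln(6.1129) / ln(1.829) = 1.8104 / 0.6038 ≈ 3.00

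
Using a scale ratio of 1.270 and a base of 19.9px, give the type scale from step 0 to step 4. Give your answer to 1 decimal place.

Step 0: 19.9px
Step 1: 19.9 × 1.270 = 25.3
Step 2: 19.9 × 1.270² = 32.1
Step 3: 19.9 × 1.270³ = 40.8
Step 4: 19.9 × 1.270⁴ = 51.8

19.9px, 25.3px, 32.1px, 40.8px, 51.8px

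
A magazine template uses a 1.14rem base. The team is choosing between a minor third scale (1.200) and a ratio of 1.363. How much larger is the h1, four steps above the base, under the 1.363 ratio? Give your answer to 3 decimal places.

Minor third: 1.14 × 1.200⁴ = 2.36390rem
At 1.363: 1.14 × 1.363⁴ = 3.93449rem
Difference: 3.93449 − 2.36390 = 1.57059rem

1.571rem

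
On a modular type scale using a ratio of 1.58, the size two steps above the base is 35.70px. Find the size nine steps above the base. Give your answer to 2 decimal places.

877.54px

Moving from step +2 to step +9 is 7 steps up, so multiply by r⁷.
35.70 × 1.58⁷ = 35.70 × 24.58100 ≈ 877.542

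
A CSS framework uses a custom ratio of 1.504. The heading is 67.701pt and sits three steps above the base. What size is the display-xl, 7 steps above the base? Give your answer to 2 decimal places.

The gap is 7 − (3) = 4 steps, so the factor is 1.504^4.
67.701 × 1.504⁴ = 67.701 × 5.11672 ≈ 346.407

346.41pt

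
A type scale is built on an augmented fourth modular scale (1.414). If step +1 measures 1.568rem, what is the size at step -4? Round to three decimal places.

1.568 ÷ 1.414⁵ = 1.568 ÷ 5.65258 ≈ 0.277

0.277rem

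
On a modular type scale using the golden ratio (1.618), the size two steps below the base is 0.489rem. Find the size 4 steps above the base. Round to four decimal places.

0.489 × 1.618⁶ = 0.489 × 17.94201 ≈ 8.7736

8.7736rem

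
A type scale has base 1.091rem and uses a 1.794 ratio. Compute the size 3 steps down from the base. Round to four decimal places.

Each step on a modular scale multiplies by the ratio, so the size n steps from the base is base × ratioⁿ.
1.091 ÷ 1.794³ = 1.091 ÷ 5.77387 ≈ 0.1890

0.1890rem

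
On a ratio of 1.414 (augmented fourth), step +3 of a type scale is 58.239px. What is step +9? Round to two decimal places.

Moving from step +3 to step +9 is 6 steps up, so multiply by r⁶.
58.239 × 1.414⁶ = 58.239 × 7.99275 ≈ 465.490

465.49px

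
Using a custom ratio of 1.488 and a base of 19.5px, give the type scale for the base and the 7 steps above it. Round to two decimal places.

19.50px, 29.02px, 43.18px, 64.25px, 95.60px, 142.25px, 211.67px, 314.96px

Step 0: 19.5px
Step 1: 19.5 × 1.488 = 29.02
Step 2: 19.5 × 1.488² = 43.18
Step 3: 19.5 × 1.488³ = 64.25
Step 4: 19.5 × 1.488⁴ = 95.60
Step 5: 19.5 × 1.488⁵ = 142.25
Step 6: 19.5 × 1.488⁶ = 211.67
Step 7: 19.5 × 1.488⁷ = 314.96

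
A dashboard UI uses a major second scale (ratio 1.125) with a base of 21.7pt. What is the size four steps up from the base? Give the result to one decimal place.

34.8pt

A modular type scale is a geometric sequence: sizeₙ = base × rⁿ.
21.7 × 1.125⁴ = 21.7 × 1.60181 ≈ 34.76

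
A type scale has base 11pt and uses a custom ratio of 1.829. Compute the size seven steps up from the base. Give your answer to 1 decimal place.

11.0 × 1.829⁷ = 11.0 × 68.46931 ≈ 753.16

753.2pt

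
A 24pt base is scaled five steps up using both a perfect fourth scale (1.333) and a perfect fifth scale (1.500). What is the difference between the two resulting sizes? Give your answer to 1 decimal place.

81.2pt

Perfect fourth: 24.0 × 1.333⁵ = 101.009pt
Perfect fifth: 24.0 × 1.500⁵ = 182.250pt
Difference: 182.250 − 101.009 = 81.241pt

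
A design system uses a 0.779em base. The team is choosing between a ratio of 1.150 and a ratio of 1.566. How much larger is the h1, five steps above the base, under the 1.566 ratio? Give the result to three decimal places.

At 1.150: 0.779 × 1.150⁵ = 1.56685em
At 1.566: 0.779 × 1.566⁵ = 7.33662em
Difference: 7.33662 − 1.56685 = 5.76977em

5.770em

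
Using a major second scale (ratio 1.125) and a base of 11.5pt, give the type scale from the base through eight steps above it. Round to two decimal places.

Step 0: 11.5pt
Step 1: 11.5 × 1.125 = 12.94
Step 2: 11.5 × 1.125² = 14.55
Step 3: 11.5 × 1.125³ = 16.37
Step 4: 11.5 × 1.125⁴ = 18.42
Step 5: 11.5 × 1.125⁵ = 20.72
Step 6: 11.5 × 1.125⁶ = 23.31
Step 7: 11.5 × 1.125⁷ = 26.23
Step 8: 11.5 × 1.125⁸ = 29.51

11.50pt, 12.94pt, 14.55pt, 16.37pt, 18.42pt, 20.72pt, 23.31pt, 26.23pt, 29.51pt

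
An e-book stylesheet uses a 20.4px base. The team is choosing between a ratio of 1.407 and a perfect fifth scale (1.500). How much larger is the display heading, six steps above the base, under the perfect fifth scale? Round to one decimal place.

At 1.407: 20.4 × 1.407⁶ = 158.269px
Perfect fifth: 20.4 × 1.500⁶ = 232.369px
Difference: 232.369 − 158.269 = 74.100px

74.1px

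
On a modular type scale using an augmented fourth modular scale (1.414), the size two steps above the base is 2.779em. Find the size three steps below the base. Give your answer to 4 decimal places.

2.779 ÷ 1.414⁵ = 2.779 ÷ 5.65258 ≈ 0.4916

0.4916em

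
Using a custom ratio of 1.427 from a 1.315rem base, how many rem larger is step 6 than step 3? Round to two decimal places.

7.28rem

Step 3: 1.315 × 1.427³ = 3.8212rem
Step 6: 1.315 × 1.427⁶ = 11.1037rem
Difference: 11.1037 − 3.8212 = 7.2825rem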